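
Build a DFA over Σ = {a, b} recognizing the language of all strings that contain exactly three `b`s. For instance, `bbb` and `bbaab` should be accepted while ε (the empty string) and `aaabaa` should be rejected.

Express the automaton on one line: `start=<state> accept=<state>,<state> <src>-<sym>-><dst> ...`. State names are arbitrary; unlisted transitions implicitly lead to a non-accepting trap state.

Only the number of `b`s matters, and only up to 4. Make a chain q0 → q1 → q2 → q3 → q4 advanced by each `b` (with q4 absorbing); every other symbol self-loops. The accepting set is {q3}.
A 5-state machine:
        a   b  
>  q0   q0  q1 
   q1   q1  q2 
   q2   q2  q3 
 * q3   q3  q4 
   q4   q4  q4 
(> = start, * = accepting)

start=q0 accept=q3 q0-a->q0 q0-b->q1 q1-a->q1 q1-b->q2 q2-a->q2 q2-b->q3 q3-a->q3 q3-b->q4 q4-a->q4 q4-b->q4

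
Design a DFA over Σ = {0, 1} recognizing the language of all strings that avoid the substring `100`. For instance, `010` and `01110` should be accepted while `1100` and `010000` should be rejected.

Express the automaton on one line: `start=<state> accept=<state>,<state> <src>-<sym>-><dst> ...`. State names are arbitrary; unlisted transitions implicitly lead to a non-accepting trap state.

Track partial matches of the forbidden pattern `100`. State q3 is a dead state reached once `100` has occurred; every other state accepts. q0 means no part of `100` is currently matched.
4 states suffice.
        0   1  
>* q0   q0  q1 
 * q1   q2  q1 
 * q2   q3  q1 
   q3   q3  q3 
(> = start, * = accepting)

start=q0 accept=q0,q1,q2 q0-0->q0 q0-1->q1 q1-0->q2 q1-1->q1 q2-0->q3 q2-1->q1 q3-0->q3 q3-1->q3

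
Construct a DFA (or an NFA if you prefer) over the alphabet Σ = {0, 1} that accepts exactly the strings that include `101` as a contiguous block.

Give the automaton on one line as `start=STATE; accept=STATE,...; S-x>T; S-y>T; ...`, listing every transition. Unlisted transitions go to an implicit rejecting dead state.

start=s0; accept=s3; s0-0>s0; s0-1>s1; s1-0>s2; s1-1>s1; s2-0>s0; s2-1>s3; s3-0>s3; s3-1>s3

Track how much of `101` has been matched so far: state s0 is no progress, s3 is the absorbing accept state reached once `101` has occurred. Intermediate states record partial matches; on a mismatch, fall back to the longest reusable overlap.
A 4-state machine:
        0   1  
>  s0   s0  s1 
   s1   s2  s1 
   s2   s0  s3 
 * s3   s3  s3 
(> = start, * = accepting)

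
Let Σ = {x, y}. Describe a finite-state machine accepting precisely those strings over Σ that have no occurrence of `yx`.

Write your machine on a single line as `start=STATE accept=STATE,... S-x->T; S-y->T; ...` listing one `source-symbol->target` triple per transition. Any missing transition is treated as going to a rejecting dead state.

start=s0; accept=s0,s1; s0-x->s0; s0-y->s1; s1-x->s2; s1-y->s1; s2-x->s2; s2-y->s2

This is the complement of 'contains `yx`'. Use the same substring-matching states — s0 through s2 holding how much of `yx` has just been matched — but flip the accepting set: everything except the trap s2 accepts.
A 3-state machine:
        x   y  
>* s0   s0  s1 
 * s1   s2  s1 
   s2   s2  s2 
(> = start, * = accepting)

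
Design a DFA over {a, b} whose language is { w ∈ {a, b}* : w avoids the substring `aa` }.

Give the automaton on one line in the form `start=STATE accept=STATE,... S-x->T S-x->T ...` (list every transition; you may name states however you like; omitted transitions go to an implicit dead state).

start=q0 accept=q0,q1 q0-a->q1 q0-b->q0 q1-a->q2 q1-b->q0 q2-a->q2 q2-b->q2

This is the complement of 'contains `aa`'. Use the same substring-matching states — q0 through q2 holding how much of `aa` has just been matched — but flip the accepting set: everything except the trap q2 accepts.
With 3 states:
        a   b  
>* q0   q1  q0 
 * q1   q2  q0 
   q2   q2  q2 
(> = start, * = accepting)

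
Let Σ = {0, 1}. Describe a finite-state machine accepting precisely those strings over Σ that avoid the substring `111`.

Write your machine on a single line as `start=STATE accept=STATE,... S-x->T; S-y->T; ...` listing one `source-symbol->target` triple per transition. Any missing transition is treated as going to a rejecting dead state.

start=A; accept=A,B,C; A-0->A; A-1->B; B-0->A; B-1->C; C-0->A; C-1->D; D-0->D; D-1->D

Track partial matches of the forbidden pattern `111`. State D is a dead state reached once `111` has occurred; every other state accepts. A means no part of `111` is currently matched.
With 4 states:
       0  1 
>* A   A  B 
 * B   A  C 
 * C   A  D 
   D   D  D 
(> = start, * = accepting)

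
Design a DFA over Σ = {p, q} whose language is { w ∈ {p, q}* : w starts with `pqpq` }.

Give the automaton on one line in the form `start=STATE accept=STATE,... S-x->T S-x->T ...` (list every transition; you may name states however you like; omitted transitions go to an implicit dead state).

start=S0 accept=S4 S0-p->S1 S0-q->S5 S1-p->S5 S1-q->S2 S2-p->S3 S2-q->S5 S3-p->S5 S3-q->S4 S4-p->S4 S4-q->S4 S5-p->S5 S5-q->S5

Check the first 4 symbols one by one: S0 through S3 record how many have matched `pqpq` so far; any wrong symbol goes to the dead state S5. After all 4 match we enter the accepting sink S4.
With 6 states:
        p   q  
>  S0   S1  S5 
   S1   S5  S2 
   S2   S3  S5 
   S3   S5  S4 
 * S4   S4  S4 
   S5   S5  S5 
(> = start, * = accepting)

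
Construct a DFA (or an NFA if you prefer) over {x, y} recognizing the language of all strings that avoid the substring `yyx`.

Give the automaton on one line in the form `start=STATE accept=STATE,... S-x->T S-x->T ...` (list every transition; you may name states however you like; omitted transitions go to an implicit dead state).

Track partial matches of the forbidden pattern `yyx`. State D is a dead state reached once `yyx` has occurred; every other state accepts. A means no part of `yyx` is currently matched.
With 4 states:
       x  y 
>* A   A  B 
 * B   A  C 
 * C   D  C 
   D   D  D 
(> = start, * = accepting)

start=A accept=A,B,C A-x->A A-y->B B-x->A B-y->C C-x->D C-y->C D-x->D D-y->D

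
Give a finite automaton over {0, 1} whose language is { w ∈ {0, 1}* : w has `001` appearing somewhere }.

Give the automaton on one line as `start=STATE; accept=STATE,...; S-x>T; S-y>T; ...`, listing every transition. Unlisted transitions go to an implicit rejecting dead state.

start=S0; accept=S3; S0-0>S1; S0-1>S0; S1-0>S2; S1-1>S0; S2-0>S2; S2-1>S3; S3-0>S3; S3-1>S3

States S0..S2 record the length of the longest prefix of `001` that matches the current input suffix. Reaching S3 means `001` has been seen, and we stay there forever. Accept from S3.
With 4 states:
        0   1  
>  S0   S1  S0 
   S1   S2  S0 
   S2   S2  S3 
 * S3   S3  S3 
(> = start, * = accepting)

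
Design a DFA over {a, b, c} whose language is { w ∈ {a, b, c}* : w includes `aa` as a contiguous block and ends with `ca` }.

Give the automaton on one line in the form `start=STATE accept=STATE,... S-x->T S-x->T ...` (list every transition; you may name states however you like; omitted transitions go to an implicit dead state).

Handle the two conditions separately and then intersect. One (3 states) tracks whether and how much of `aa` has been seen; the other (3 states) tracks how much of the suffix `ca` has currently been matched. Each combined state is a pair, one component from each; accept when both components accept.
7 states suffice.
        a   b   c  
>  s0   s1  s0  s2 
   s1   s3  s0  s2 
   s2   s4  s0  s2 
   s3   s3  s3  s5 
   s4   s3  s0  s2 
   s5   s6  s3  s5 
 * s6   s3  s3  s5 
(> = start, * = accepting)

start=s0 accept=s6 s0-a->s1 s0-b->s0 s0-c->s2 s1-a->s3 s1-b->s0 s1-c->s2 s2-a->s4 s2-b->s0 s2-c->s2 s3-a->s3 s3-b->s3 s3-c->s5 s4-a->s3 s4-b->s0 s4-c->s2 s5-a->s6 s5-b->s3 s5-c->s5 s6-a->s3 s6-b->s3 s6-c->s5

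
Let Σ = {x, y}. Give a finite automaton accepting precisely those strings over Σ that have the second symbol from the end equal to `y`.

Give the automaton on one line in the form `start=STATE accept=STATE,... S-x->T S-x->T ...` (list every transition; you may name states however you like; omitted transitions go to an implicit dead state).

Because acceptance depends on a position counted from the end, the machine has to buffer the most recent 2 symbols. Make each state the string of the last up-to-2 symbols read; on input `x` shift the window left and append `x`. Accept when the buffered window has length 2 and begins with `y`.
With 7 states:
       x  y 
>  A   B  C 
   B   D  E 
   C   F  G 
   D   D  E 
   E   F  G 
 * F   D  E 
 * G   F  G 
(> = start, * = accepting)

start=A accept=F,G A-x->B A-y->C B-x->D B-y->E C-x->F C-y->G D-x->D D-y->E E-x->F E-y->G F-x->D F-y->E G-x->F G-y->G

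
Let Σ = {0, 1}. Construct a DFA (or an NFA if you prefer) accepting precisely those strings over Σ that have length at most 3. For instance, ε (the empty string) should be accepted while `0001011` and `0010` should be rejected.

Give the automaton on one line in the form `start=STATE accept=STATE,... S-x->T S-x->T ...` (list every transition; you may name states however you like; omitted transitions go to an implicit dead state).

start=q0 accept=q0,q1,q2,q3 q0-0->q1 q0-1->q1 q1-0->q2 q1-1->q2 q2-0->q3 q2-1->q3 q3-0->q4 q3-1->q4 q4-0->q4 q4-1->q4

We only need to distinguish lengths 0, 1, …, 3, and '>3'. Chain q0 → q1 → q2 → q3 → q4 on every symbol, with q4 looping. Accepting states: {q0, q1, q2, q3}.
A 5-state machine:
        0   1  
>* q0   q1  q1 
 * q1   q2  q2 
 * q2   q3  q3 
 * q3   q4  q4 
   q4   q4  q4 
(> = start, * = accepting)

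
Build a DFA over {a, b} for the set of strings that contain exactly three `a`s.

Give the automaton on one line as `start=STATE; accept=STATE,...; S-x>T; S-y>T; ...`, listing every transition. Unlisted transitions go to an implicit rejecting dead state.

Only the number of `a`s matters, and only up to 4. Make a chain S0 → S1 → S2 → S3 → S4 advanced by each `a` (with S4 absorbing); every other symbol self-loops. The accepting set is {S3}.
A 5-state machine:
        a   b  
>  S0   S1  S0 
   S1   S2  S1 
   S2   S3  S2 
 * S3   S4  S3 
   S4   S4  S4 
(> = start, * = accepting)

start=S0; accept=S3; S0-a>S1; S0-b>S0; S1-a>S2; S1-b>S1; S2-a>S3; S2-b>S2; S3-a>S4; S3-b>S3; S4-a>S4; S4-b>S4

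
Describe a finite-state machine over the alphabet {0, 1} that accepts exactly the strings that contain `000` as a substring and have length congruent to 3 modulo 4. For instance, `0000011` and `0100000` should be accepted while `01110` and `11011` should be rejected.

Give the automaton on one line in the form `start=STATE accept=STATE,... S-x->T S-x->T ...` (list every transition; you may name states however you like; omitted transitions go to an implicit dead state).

start=s0 accept=s6 s0-0->s1 s0-1->s2 s1-0->s3 s1-1->s4 s2-0->s5 s2-1->s4 s3-0->s6 s3-1->s7 s4-0->s8 s4-1->s7 s5-0->s9 s5-1->s7 s6-0->s10 s6-1->s10 s7-0->s11 s7-1->s0 s8-0->s12 s8-1->s0 s9-0->s10 s9-1->s0 s10-0->s13 s10-1->s13 s11-0->s14 s11-1->s2 s12-0->s13 s12-1->s2 s13-0->s15 s13-1->s15 s14-0->s15 s14-1->s4 s15-0->s6 s15-1->s6

Handle the two conditions separately and then intersect. One (4 states) tracks whether and how much of `000` has been seen; the other (4 states) tracks the input length modulo 4. Each combined state is a pair, one component from each; accept when both components accept.
A 16-state machine:
          0    1  
>  s0     s1   s2 
   s1     s3   s4 
   s2     s5   s4 
   s3     s6   s7 
   s4     s8   s7 
   s5     s9   s7 
 * s6    s10  s10 
   s7    s11   s0 
   s8    s12   s0 
   s9    s10   s0 
   s10   s13  s13 
   s11   s14   s2 
   s12   s13   s2 
   s13   s15  s15 
   s14   s15   s4 
   s15    s6   s6 
(> = start, * = accepting)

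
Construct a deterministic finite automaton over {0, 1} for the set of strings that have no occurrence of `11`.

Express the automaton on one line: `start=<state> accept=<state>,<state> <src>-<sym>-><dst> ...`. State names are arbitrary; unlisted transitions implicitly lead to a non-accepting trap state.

start=S0 accept=S0,S1 S0-0->S0 S0-1->S1 S1-0->S0 S1-1->S2 S2-0->S2 S2-1->S2

This is the complement of 'contains `11`'. Use the same substring-matching states — S0 through S2 holding how much of `11` has just been matched — but flip the accepting set: everything except the trap S2 accepts.
A 3-state machine:
        0   1  
>* S0   S0  S1 
 * S1   S0  S2 
   S2   S2  S2 
(> = start, * = accepting)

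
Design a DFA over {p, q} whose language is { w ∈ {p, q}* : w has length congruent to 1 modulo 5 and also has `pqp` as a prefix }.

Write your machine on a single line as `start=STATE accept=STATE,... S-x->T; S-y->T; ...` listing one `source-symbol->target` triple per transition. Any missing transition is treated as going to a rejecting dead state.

start=S0; accept=S7; S0-p->S1; S0-q->S2; S1-p->S2; S1-q->S3; S2-p->S2; S2-q->S2; S3-p->S4; S3-q->S2; S4-p->S5; S4-q->S5; S5-p->S6; S5-q->S6; S6-p->S7; S6-q->S7; S7-p->S8; S7-q->S8; S8-p->S4; S8-q->S4

Build one automaton per condition and run them in lockstep. The first has 5 states tracking the input length modulo 5; the second has 5 states tracking whether the input so far still matches the prefix `pqp`. A product state is a pair (one from each), accepting exactly when both do. After merging equivalent states the machine shrinks.
9 states suffice.
        p   q  
>  S0   S1  S2 
   S1   S2  S3 
   S2   S2  S2 
   S3   S4  S2 
   S4   S5  S5 
   S5   S6  S6 
   S6   S7  S7 
 * S7   S8  S8 
   S8   S4  S4 
(> = start, * = accepting)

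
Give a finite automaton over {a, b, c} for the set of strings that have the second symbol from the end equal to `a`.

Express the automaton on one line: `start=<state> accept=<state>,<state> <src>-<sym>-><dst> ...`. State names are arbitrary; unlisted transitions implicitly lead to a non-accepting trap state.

start=q0 accept=q4,q5,q6 q0-a->q1 q0-b->q2 q0-c->q3 q1-a->q4 q1-b->q5 q1-c->q6 q2-a->q7 q2-b->q8 q2-c->q9 q3-a->q10 q3-b->q11 q3-c->q12 q4-a->q4 q4-b->q5 q4-c->q6 q5-a->q7 q5-b->q8 q5-c->q9 q6-a->q10 q6-b->q11 q6-c->q12 q7-a->q4 q7-b->q5 q7-c->q6 q8-a->q7 q8-b->q8 q8-c->q9 q9-a->q10 q9-b->q11 q9-c->q12 q10-a->q4 q10-b->q5 q10-c->q6 q11-a->q7 q11-b->q8 q11-c->q9 q12-a->q10 q12-b->q11 q12-c->q12

A DFA must remember the last 2 symbols (since which symbol is second-to-last isn't known until the input ends). Use one state per possible window of the last ≤2 symbols; accept from those whose window starts with `a`.
A 13-state machine:
          a    b    c  
>  q0     q1   q2   q3 
   q1     q4   q5   q6 
   q2     q7   q8   q9 
   q3    q10  q11  q12 
 * q4     q4   q5   q6 
 * q5     q7   q8   q9 
 * q6    q10  q11  q12 
   q7     q4   q5   q6 
   q8     q7   q8   q9 
   q9    q10  q11  q12 
   q10    q4   q5   q6 
   q11    q7   q8   q9 
   q12   q10  q11  q12 
(> = start, * = accepting)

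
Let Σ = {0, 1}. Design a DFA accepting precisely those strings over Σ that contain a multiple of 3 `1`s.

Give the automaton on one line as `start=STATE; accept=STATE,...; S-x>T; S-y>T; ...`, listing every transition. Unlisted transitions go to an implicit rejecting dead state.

Keep the running count of `1`s modulo 3: each `1` advances along the cycle q0 → q1 → q2 → q0 while other symbols loop. Accept at q0.
With 3 states:
        0   1  
>* q0   q0  q1 
   q1   q1  q2 
   q2   q2  q0 
(> = start, * = accepting)

start=q0; accept=q0; q0-0>q0; q0-1>q1; q1-0>q1; q1-1>q2; q2-0>q2; q2-1>q0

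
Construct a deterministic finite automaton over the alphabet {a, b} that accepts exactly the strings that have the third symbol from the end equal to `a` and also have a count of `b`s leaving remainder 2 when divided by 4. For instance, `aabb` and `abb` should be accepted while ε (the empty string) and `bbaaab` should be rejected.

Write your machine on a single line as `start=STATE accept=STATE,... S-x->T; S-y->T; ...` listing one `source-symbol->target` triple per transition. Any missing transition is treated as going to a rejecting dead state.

Handle the two conditions separately and then intersect. One (15 states) tracks the last 3 symbols read; the other (4 states) tracks the count of `b`s modulo 4. Each combined state is a pair, one component from each; accept when both components accept. Minimizing collapses redundant product states.
15 states suffice.
          a    b  
>  q0     q1   q2 
   q1     q1   q3 
   q2     q4   q5 
   q3     q4   q6 
   q4     q7   q8 
   q5     q9  q10 
 * q6     q9  q10 
   q7     q7  q11 
   q8    q12  q10 
   q9    q13  q10 
   q10   q10   q0 
 * q11   q12  q10 
 * q12   q13  q10 
   q13   q14  q10 
 * q14   q14  q10 
(> = start, * = accepting)

start=q0; accept=q6,q11,q12,q14; q0-a->q1; q0-b->q2; q1-a->q1; q1-b->q3; q2-a->q4; q2-b->q5; q3-a->q4; q3-b->q6; q4-a->q7; q4-b->q8; q5-a->q9; q5-b->q10; q6-a->q9; q6-b->q10; q7-a->q7; q7-b->q11; q8-a->q12; q8-b->q10; q9-a->q13; q9-b->q10; q10-a->q10; q10-b->q0; q11-a->q12; q11-b->q10; q12-a->q13; q12-b->q10; q13-a->q14; q13-b->q10; q14-a->q14; q14-b->q10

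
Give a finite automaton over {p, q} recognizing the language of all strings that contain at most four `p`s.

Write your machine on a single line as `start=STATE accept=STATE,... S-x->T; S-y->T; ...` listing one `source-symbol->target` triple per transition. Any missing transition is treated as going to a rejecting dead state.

Count `p`s, saturating at 5: states s0 through s4 mean 0 through 4 `p`s seen; s5 means more than 4. Each `p` increments (capped at s5); other symbols loop. Accept from {s0, s1, s2, s3, s4}.
6 states suffice.
        p   q  
>* s0   s1  s0 
 * s1   s2  s1 
 * s2   s3  s2 
 * s3   s4  s3 
 * s4   s5  s4 
   s5   s5  s5 
(> = start, * = accepting)

start=s0; accept=s0,s1,s2,s3,s4; s0-p->s1; s0-q->s0; s1-p->s2; s1-q->s1; s2-p->s3; s2-q->s2; s3-p->s4; s3-q->s3; s4-p->s5; s4-q->s4; s5-p->s5; s5-q->s5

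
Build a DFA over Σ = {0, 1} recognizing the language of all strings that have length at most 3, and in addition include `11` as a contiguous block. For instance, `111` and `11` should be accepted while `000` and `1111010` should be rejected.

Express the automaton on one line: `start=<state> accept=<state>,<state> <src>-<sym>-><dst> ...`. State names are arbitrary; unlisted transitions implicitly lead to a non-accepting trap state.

start=q0 accept=q5,q8 q0-0->q1 q0-1->q2 q1-0->q3 q1-1->q4 q2-0->q3 q2-1->q5 q3-0->q6 q3-1->q7 q4-0->q6 q4-1->q8 q5-0->q8 q5-1->q8 q6-0->q9 q6-1->q10 q7-0->q9 q7-1->q11 q8-0->q11 q8-1->q11 q9-0->q9 q9-1->q10 q10-0->q9 q10-1->q11 q11-0->q11 q11-1->q11

Handle the two conditions separately and then intersect. One (5 states) tracks the input length, saturating at 4; the other (3 states) tracks whether and how much of `11` has been seen. Each combined state is a pair, one component from each; accept when both components accept.
          0    1  
>  q0     q1   q2 
   q1     q3   q4 
   q2     q3   q5 
   q3     q6   q7 
   q4     q6   q8 
 * q5     q8   q8 
   q6     q9  q10 
   q7     q9  q11 
 * q8    q11  q11 
   q9     q9  q10 
   q10    q9  q11 
   q11   q11  q11 
(> = start, * = accepting)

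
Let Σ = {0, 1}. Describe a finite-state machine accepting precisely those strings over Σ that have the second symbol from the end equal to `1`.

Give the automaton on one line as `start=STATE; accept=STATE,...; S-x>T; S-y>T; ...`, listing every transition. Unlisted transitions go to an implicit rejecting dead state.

start=q0; accept=q5,q6; q0-0>q1; q0-1>q2; q1-0>q3; q1-1>q4; q2-0>q5; q2-1>q6; q3-0>q3; q3-1>q4; q4-0>q5; q4-1>q6; q5-0>q3; q5-1>q4; q6-0>q5; q6-1>q6

Because acceptance depends on a position counted from the end, the machine has to buffer the most recent 2 symbols. Make each state the string of the last up-to-2 symbols read; on input `x` shift the window left and append `x`. Accept when the buffered window has length 2 and begins with `1`.
        0   1  
>  q0   q1  q2 
   q1   q3  q4 
   q2   q5  q6 
   q3   q3  q4 
   q4   q5  q6 
 * q5   q3  q4 
 * q6   q5  q6 
(> = start, * = accepting)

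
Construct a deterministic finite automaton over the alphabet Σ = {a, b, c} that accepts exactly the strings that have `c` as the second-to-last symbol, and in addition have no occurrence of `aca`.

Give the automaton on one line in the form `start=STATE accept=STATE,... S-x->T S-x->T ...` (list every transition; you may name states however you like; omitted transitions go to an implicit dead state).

start=q0 accept=q4,q5,q6 q0-a->q1 q0-b->q0 q0-c->q2 q1-a->q1 q1-b->q0 q1-c->q3 q2-a->q4 q2-b->q5 q2-c->q6 q3-a->q7 q3-b->q5 q3-c->q6 q4-a->q1 q4-b->q0 q4-c->q3 q5-a->q1 q5-b->q0 q5-c->q2 q6-a->q4 q6-b->q5 q6-c->q6 q7-a->q7 q7-b->q7 q7-c->q7

Handle the two conditions separately and then intersect. The first has 13 states tracking the last 2 symbols read; the second has 4 states tracking partial matches of the forbidden pattern `aca`. A product state is a pair (one from each), accepting exactly when both do. Equivalent product states are then merged.
An 8-state machine:
        a   b   c  
>  q0   q1  q0  q2 
   q1   q1  q0  q3 
   q2   q4  q5  q6 
   q3   q7  q5  q6 
 * q4   q1  q0  q3 
 * q5   q1  q0  q2 
 * q6   q4  q5  q6 
   q7   q7  q7  q7 
(> = start, * = accepting)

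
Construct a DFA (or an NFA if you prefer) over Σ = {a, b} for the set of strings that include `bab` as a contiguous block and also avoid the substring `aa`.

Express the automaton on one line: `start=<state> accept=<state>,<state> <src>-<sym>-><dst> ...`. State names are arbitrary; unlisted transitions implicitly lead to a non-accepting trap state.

Build one automaton per condition and run them in lockstep. The first has 4 states tracking whether and how much of `bab` has been seen; the second has 3 states tracking partial matches of the forbidden pattern `aa`. A product state is a pair (one from each), accepting exactly when both do.
        a   b  
>  S0   S1  S2 
   S1   S3  S2 
   S2   S4  S2 
   S3   S3  S5 
   S4   S3  S6 
   S5   S7  S5 
 * S6   S8  S6 
   S7   S3  S9 
 * S8   S9  S6 
   S9   S9  S9 
(> = start, * = accepting)

start=S0 accept=S6,S8 S0-a->S1 S0-b->S2 S1-a->S3 S1-b->S2 S2-a->S4 S2-b->S2 S3-a->S3 S3-b->S5 S4-a->S3 S4-b->S6 S5-a->S7 S5-b->S5 S6-a->S8 S6-b->S6 S7-a->S3 S7-b->S9 S8-a->S9 S8-b->S6 S9-a->S9 S9-b->S9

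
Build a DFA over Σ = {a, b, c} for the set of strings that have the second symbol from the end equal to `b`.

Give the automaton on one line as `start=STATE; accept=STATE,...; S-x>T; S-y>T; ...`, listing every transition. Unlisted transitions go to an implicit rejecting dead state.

start=q0; accept=q7,q8,q9; q0-a>q1; q0-b>q2; q0-c>q3; q1-a>q4; q1-b>q5; q1-c>q6; q2-a>q7; q2-b>q8; q2-c>q9; q3-a>q10; q3-b>q11; q3-c>q12; q4-a>q4; q4-b>q5; q4-c>q6; q5-a>q7; q5-b>q8; q5-c>q9; q6-a>q10; q6-b>q11; q6-c>q12; q7-a>q4; q7-b>q5; q7-c>q6; q8-a>q7; q8-b>q8; q8-c>q9; q9-a>q10; q9-b>q11; q9-c>q12; q10-a>q4; q10-b>q5; q10-c>q6; q11-a>q7; q11-b>q8; q11-c>q9; q12-a>q10; q12-b>q11; q12-c>q12

Because acceptance depends on a position counted from the end, the machine has to buffer the most recent 2 symbols. Make each state the string of the last up-to-2 symbols read; on input `x` shift the window left and append `x`. Accept when the buffered window has length 2 and begins with `b`.
          a    b    c  
>  q0     q1   q2   q3 
   q1     q4   q5   q6 
   q2     q7   q8   q9 
   q3    q10  q11  q12 
   q4     q4   q5   q6 
   q5     q7   q8   q9 
   q6    q10  q11  q12 
 * q7     q4   q5   q6 
 * q8     q7   q8   q9 
 * q9    q10  q11  q12 
   q10    q4   q5   q6 
   q11    q7   q8   q9 
   q12   q10  q11  q12 
(> = start, * = accepting)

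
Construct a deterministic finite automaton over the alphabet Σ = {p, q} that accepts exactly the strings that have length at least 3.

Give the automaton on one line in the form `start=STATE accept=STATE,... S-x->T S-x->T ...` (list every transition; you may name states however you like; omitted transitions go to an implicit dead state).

Count input length up to 4: every symbol moves from S0 toward S4, which means 'more than 3' and absorbs. Accept from {S3, S4}.
With 5 states:
        p   q  
>  S0   S1  S1 
   S1   S2  S2 
   S2   S3  S3 
 * S3   S4  S4 
 * S4   S4  S4 
(> = start, * = accepting)

start=S0 accept=S3,S4 S0-p->S1 S0-q->S1 S1-p->S2 S1-q->S2 S2-p->S3 S2-q->S3 S3-p->S4 S3-q->S4 S4-p->S4 S4-q->S4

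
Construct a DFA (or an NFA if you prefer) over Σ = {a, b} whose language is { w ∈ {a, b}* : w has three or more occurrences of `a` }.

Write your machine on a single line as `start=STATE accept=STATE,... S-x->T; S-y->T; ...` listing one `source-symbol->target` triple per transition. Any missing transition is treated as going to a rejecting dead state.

start=q0; accept=q3,q4; q0-a->q1; q0-b->q0; q1-a->q2; q1-b->q1; q2-a->q3; q2-b->q2; q3-a->q4; q3-b->q3; q4-a->q4; q4-b->q4

Only the number of `a`s matters, and only up to 4. Make a chain q0 → q1 → q2 → q3 → q4 advanced by each `a` (with q4 absorbing); every other symbol self-loops. The accepting set is {q3, q4}.
A 5-state machine:
        a   b  
>  q0   q1  q0 
   q1   q2  q1 
   q2   q3  q2 
 * q3   q4  q3 
 * q4   q4  q4 
(> = start, * = accepting)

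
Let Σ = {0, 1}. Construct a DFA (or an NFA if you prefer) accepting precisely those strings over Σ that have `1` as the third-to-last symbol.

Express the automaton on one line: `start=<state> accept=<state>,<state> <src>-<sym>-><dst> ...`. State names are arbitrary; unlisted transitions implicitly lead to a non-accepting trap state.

start=A accept=L,M,N,O A-0->B A-1->C B-0->D B-1->E C-0->F C-1->G D-0->H D-1->I E-0->J E-1->K F-0->L F-1->M G-0->N G-1->O H-0->H H-1->I I-0->J I-1->K J-0->L J-1->M K-0->N K-1->O L-0->H L-1->I M-0->J M-1->K N-0->L N-1->M O-0->N O-1->O

Because acceptance depends on a position counted from the end, the machine has to buffer the most recent 3 symbols. Make each state the string of the last up-to-3 symbols read; on input `x` shift the window left and append `x`. Accept when the buffered window has length 3 and begins with `1`.
A 15-state machine:
       0  1 
>  A   B  C 
   B   D  E 
   C   F  G 
   D   H  I 
   E   J  K 
   F   L  M 
   G   N  O 
   H   H  I 
   I   J  K 
   J   L  M 
   K   N  O 
 * L   H  I 
 * M   J  K 
 * N   L  M 
 * O   N  O 
(> = start, * = accepting)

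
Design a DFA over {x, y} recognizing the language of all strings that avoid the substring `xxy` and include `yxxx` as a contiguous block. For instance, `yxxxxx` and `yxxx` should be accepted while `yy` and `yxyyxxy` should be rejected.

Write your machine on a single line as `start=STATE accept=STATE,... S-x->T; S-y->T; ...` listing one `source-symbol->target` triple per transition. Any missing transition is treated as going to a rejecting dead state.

start=S0; accept=S6; S0-x->S1; S0-y->S2; S1-x->S3; S1-y->S2; S2-x->S4; S2-y->S2; S3-x->S3; S3-y->S3; S4-x->S5; S4-y->S2; S5-x->S6; S5-y->S3; S6-x->S6; S6-y->S3

Handle the two conditions separately and then intersect. One (4 states) tracks partial matches of the forbidden pattern `xxy`; the other (5 states) tracks whether and how much of `yxxx` has been seen. Each combined state is a pair, one component from each; accept when both components accept. Minimizing collapses redundant product states.
A 7-state machine:
        x   y  
>  S0   S1  S2 
   S1   S3  S2 
   S2   S4  S2 
   S3   S3  S3 
   S4   S5  S2 
   S5   S6  S3 
 * S6   S6  S3 
(> = start, * = accepting)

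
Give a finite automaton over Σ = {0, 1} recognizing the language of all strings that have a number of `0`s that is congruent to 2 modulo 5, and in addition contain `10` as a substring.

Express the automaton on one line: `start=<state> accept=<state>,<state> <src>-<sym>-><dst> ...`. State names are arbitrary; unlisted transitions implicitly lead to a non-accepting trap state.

start=A accept=I A-0->B A-1->C B-0->D B-1->E C-0->F C-1->C D-0->G D-1->H E-0->I E-1->E F-0->I F-1->F G-0->J G-1->K H-0->L H-1->H I-0->L I-1->I J-0->A J-1->M K-0->N K-1->K L-0->N L-1->L M-0->O M-1->M N-0->O N-1->N O-0->F O-1->O

Run two small machines in parallel and take their product. One (5 states) tracks the count of `0`s modulo 5; the other (3 states) tracks whether and how much of `10` has been seen. Each combined state is a pair, one component from each; accept when both components accept.
15 states suffice.
       0  1 
>  A   B  C 
   B   D  E 
   C   F  C 
   D   G  H 
   E   I  E 
   F   I  F 
   G   J  K 
   H   L  H 
 * I   L  I 
   J   A  M 
   K   N  K 
   L   N  L 
   M   O  M 
   N   O  N 
   O   F  O 
(> = start, * = accepting)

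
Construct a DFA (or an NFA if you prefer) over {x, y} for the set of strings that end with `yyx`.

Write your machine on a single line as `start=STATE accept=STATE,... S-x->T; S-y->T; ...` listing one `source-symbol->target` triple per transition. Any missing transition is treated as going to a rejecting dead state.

Let each state record the length of the longest suffix of the input read so far that is also a prefix of `yyx`. q1 means the last symbol is `y`; q2 means the last 2 symbols are `yy`; q3 means the last 3 symbols are `yyx`. Accept only at q3, where the string currently ends in `yyx`.
        x   y  
>  q0   q0  q1 
   q1   q0  q2 
   q2   q3  q2 
 * q3   q0  q1 
(> = start, * = accepting)

start=q0; accept=q3; q0-x->q0; q0-y->q1; q1-x->q0; q1-y->q2; q2-x->q3; q2-y->q2; q3-x->q0; q3-y->q1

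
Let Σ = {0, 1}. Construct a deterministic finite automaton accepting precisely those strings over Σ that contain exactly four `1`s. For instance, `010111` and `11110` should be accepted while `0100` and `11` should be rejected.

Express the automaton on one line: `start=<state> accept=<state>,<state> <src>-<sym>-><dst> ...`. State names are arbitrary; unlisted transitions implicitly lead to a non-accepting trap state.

Only the number of `1`s matters, and only up to 5. Make a chain q0 → q1 → q2 → q3 → q4 → q5 advanced by each `1` (with q5 absorbing); every other symbol self-loops. The accepting set is {q4}.
A 6-state machine:
        0   1  
>  q0   q0  q1 
   q1   q1  q2 
   q2   q2  q3 
   q3   q3  q4 
 * q4   q4  q5 
   q5   q5  q5 
(> = start, * = accepting)

start=q0 accept=q4 q0-0->q0 q0-1->q1 q1-0->q1 q1-1->q2 q2-0->q2 q2-1->q3 q3-0->q3 q3-1->q4 q4-0->q4 q4-1->q5 q5-0->q5 q5-1->q5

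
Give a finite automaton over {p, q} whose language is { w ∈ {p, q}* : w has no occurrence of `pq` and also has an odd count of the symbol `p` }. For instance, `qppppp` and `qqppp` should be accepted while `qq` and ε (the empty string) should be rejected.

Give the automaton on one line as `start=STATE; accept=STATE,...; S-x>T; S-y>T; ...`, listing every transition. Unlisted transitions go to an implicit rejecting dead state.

start=S0; accept=S1; S0-p>S1; S0-q>S0; S1-p>S2; S1-q>S3; S2-p>S1; S2-q>S4; S3-p>S4; S3-q>S3; S4-p>S3; S4-q>S4

Handle the two conditions separately and then intersect. The first has 3 states tracking partial matches of the forbidden pattern `pq`; the second has 2 states tracking the count of `p`s modulo 2. A product state is a pair (one from each), accepting exactly when both do.
        p   q  
>  S0   S1  S0 
 * S1   S2  S3 
   S2   S1  S4 
   S3   S4  S3 
   S4   S3  S4 
(> = start, * = accepting)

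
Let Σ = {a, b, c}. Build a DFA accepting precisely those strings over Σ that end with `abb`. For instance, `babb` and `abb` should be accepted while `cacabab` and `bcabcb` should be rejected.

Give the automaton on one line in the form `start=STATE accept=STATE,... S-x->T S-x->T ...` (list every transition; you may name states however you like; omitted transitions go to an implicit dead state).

Remember how much of `abb` the current input suffix matches. State q0 means no match yet; q1 means the last symbol is `a`; q2 means the last 2 symbols are `ab`; q3 means the last 3 symbols are `abb`. Only q3 accepts. On a mismatch, fall back to the longest proper suffix that is still a prefix of `abb`.
        a   b   c  
>  q0   q1  q0  q0 
   q1   q1  q2  q0 
   q2   q1  q3  q0 
 * q3   q1  q0  q0 
(> = start, * = accepting)

start=q0 accept=q3 q0-a->q1 q0-b->q0 q0-c->q0 q1-a->q1 q1-b->q2 q1-c->q0 q2-a->q1 q2-b->q3 q2-c->q0 q3-a->q1 q3-b->q0 q3-c->q0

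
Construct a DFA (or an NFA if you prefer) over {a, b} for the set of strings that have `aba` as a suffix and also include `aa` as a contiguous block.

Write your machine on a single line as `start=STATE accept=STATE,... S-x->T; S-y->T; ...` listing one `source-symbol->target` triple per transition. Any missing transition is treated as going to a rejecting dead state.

Build one automaton per condition and run them in lockstep. One (4 states) tracks how much of the suffix `aba` has currently been matched; the other (3 states) tracks whether and how much of `aa` has been seen. Each combined state is a pair, one component from each; accept when both components accept. Equivalent product states are then merged.
A 6-state machine:
        a   b  
>  S0   S1  S0 
   S1   S2  S0 
   S2   S2  S3 
   S3   S4  S5 
 * S4   S2  S3 
   S5   S2  S5 
(> = start, * = accepting)

start=S0; accept=S4; S0-a->S1; S0-b->S0; S1-a->S2; S1-b->S0; S2-a->S2; S2-b->S3; S3-a->S4; S3-b->S5; S4-a->S2; S4-b->S3; S5-a->S2; S5-b->S5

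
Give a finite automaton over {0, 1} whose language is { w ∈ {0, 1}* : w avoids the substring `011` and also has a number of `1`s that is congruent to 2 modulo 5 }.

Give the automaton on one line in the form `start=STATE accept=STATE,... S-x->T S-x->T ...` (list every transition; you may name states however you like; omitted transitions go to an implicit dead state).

start=S0 accept=S5,S7,S8 S0-0->S1 S0-1->S2 S1-0->S1 S1-1->S3 S2-0->S4 S2-1->S5 S3-0->S4 S3-1->S6 S4-0->S4 S4-1->S7 S5-0->S8 S5-1->S9 S6-0->S6 S6-1->S6 S7-0->S8 S7-1->S6 S8-0->S8 S8-1->S10 S9-0->S11 S9-1->S12 S10-0->S11 S10-1->S6 S11-0->S11 S11-1->S13 S12-0->S14 S12-1->S0 S13-0->S14 S13-1->S6 S14-0->S14 S14-1->S15 S15-0->S1 S15-1->S6

Run two small machines in parallel and take their product. One (4 states) tracks partial matches of the forbidden pattern `011`; the other (5 states) tracks the count of `1`s modulo 5. Each combined state is a pair, one component from each; accept when both components accept. Equivalent product states are then merged.
A 16-state machine:
          0    1  
>  S0     S1   S2 
   S1     S1   S3 
   S2     S4   S5 
   S3     S4   S6 
   S4     S4   S7 
 * S5     S8   S9 
   S6     S6   S6 
 * S7     S8   S6 
 * S8     S8  S10 
   S9    S11  S12 
   S10   S11   S6 
   S11   S11  S13 
   S12   S14   S0 
   S13   S14   S6 
   S14   S14  S15 
   S15    S1   S6 
(> = start, * = accepting)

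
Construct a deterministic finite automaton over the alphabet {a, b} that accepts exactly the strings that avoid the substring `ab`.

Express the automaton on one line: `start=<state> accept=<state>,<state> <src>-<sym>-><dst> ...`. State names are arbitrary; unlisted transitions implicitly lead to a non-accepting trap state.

start=q0 accept=q0,q1 q0-a->q1 q0-b->q0 q1-a->q1 q1-b->q2 q2-a->q2 q2-b->q2

Track partial matches of the forbidden pattern `ab`. State q2 is a dead state reached once `ab` has occurred; every other state accepts. q0 means no part of `ab` is currently matched.
        a   b  
>* q0   q1  q0 
 * q1   q1  q2 
   q2   q2  q2 
(> = start, * = accepting)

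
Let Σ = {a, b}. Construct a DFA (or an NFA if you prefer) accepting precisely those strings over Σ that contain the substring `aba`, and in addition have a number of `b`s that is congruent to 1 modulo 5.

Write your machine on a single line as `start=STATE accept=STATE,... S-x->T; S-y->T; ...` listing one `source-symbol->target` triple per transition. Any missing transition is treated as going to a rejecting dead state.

Handle the two conditions separately and then intersect. The first has 4 states tracking whether and how much of `aba` has been seen; the second has 5 states tracking the count of `b`s modulo 5. A product state is a pair (one from each), accepting exactly when both do.
20 states suffice.
          a    b  
>  q0     q1   q2 
   q1     q1   q3 
   q2     q4   q5 
   q3     q6   q5 
   q4     q4   q7 
   q5     q8   q9 
 * q6     q6  q10 
   q7    q10   q9 
   q8     q8  q11 
   q9    q12  q13 
   q10   q10  q14 
   q11   q14  q13 
   q12   q12  q15 
   q13   q16   q0 
   q14   q14  q17 
   q15   q17   q0 
   q16   q16  q18 
   q17   q17  q19 
   q18   q19   q2 
   q19   q19   q6 
(> = start, * = accepting)

start=q0; accept=q6; q0-a->q1; q0-b->q2; q1-a->q1; q1-b->q3; q2-a->q4; q2-b->q5; q3-a->q6; q3-b->q5; q4-a->q4; q4-b->q7; q5-a->q8; q5-b->q9; q6-a->q6; q6-b->q10; q7-a->q10; q7-b->q9; q8-a->q8; q8-b->q11; q9-a->q12; q9-b->q13; q10-a->q10; q10-b->q14; q11-a->q14; q11-b->q13; q12-a->q12; q12-b->q15; q13-a->q16; q13-b->q0; q14-a->q14; q14-b->q17; q15-a->q17; q15-b->q0; q16-a->q16; q16-b->q18; q17-a->q17; q17-b->q19; q18-a->q19; q18-b->q2; q19-a->q19; q19-b->q6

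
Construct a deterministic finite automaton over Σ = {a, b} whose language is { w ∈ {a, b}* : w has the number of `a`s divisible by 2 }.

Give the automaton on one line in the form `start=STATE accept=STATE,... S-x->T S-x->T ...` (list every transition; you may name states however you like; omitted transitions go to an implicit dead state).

start=q0 accept=q0 q0-a->q1 q0-b->q0 q1-a->q0 q1-b->q1

The only thing that matters is how many `a`s have appeared, reduced mod 2. Use one state per residue: q0 for 0, …, q1 for 1. Reading `a` moves to the next residue; anything else stays put. q0 is accepting.
A 2-state machine:
        a   b  
>* q0   q1  q0 
   q1   q0  q1 
(> = start, * = accepting)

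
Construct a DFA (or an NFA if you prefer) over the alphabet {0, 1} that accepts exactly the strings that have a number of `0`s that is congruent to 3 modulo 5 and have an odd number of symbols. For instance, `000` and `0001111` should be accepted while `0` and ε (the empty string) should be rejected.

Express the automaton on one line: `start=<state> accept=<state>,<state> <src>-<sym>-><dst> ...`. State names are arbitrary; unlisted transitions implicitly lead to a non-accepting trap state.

Run two small machines in parallel and take their product. One (5 states) tracks the count of `0`s modulo 5; the other (2 states) tracks the input length modulo 2. Each combined state is a pair, one component from each; accept when both components accept.
       0  1 
>  A   B  C 
   B   D  E 
   C   E  A 
   D   F  G 
   E   G  B 
 * F   H  I 
   G   I  D 
   H   C  J 
   I   J  F 
   J   A  H 
(> = start, * = accepting)

start=A accept=F A-0->B A-1->C B-0->D B-1->E C-0->E C-1->A D-0->F D-1->G E-0->G E-1->B F-0->H F-1->I G-0->I G-1->D H-0->C H-1->J I-0->J I-1->F J-0->A J-1->H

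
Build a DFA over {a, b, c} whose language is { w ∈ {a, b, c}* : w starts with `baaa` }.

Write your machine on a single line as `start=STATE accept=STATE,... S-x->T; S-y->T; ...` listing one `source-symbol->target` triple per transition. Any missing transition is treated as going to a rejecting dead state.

start=q0; accept=q4; q0-a->q5; q0-b->q1; q0-c->q5; q1-a->q2; q1-b->q5; q1-c->q5; q2-a->q3; q2-b->q5; q2-c->q5; q3-a->q4; q3-b->q5; q3-c->q5; q4-a->q4; q4-b->q4; q4-c->q4; q5-a->q5; q5-b->q5; q5-c->q5

Walk along `baaa` while the input agrees: from q0 take `b` to q1, and so on. Any deviation drops to the rejecting sink q5. Once q4 is reached the prefix is confirmed and every continuation is accepted.
        a   b   c  
>  q0   q5  q1  q5 
   q1   q2  q5  q5 
   q2   q3  q5  q5 
   q3   q4  q5  q5 
 * q4   q4  q4  q4 
   q5   q5  q5  q5 
(> = start, * = accepting)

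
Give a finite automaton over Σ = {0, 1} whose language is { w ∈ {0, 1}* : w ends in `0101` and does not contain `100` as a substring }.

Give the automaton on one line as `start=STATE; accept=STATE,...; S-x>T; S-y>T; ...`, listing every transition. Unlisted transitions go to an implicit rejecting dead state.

Build one automaton per condition and run them in lockstep. The first has 5 states tracking how much of the suffix `0101` has currently been matched; the second has 4 states tracking partial matches of the forbidden pattern `100`. A product state is a pair (one from each), accepting exactly when both do. After merging equivalent states the machine shrinks.
8 states suffice.
        0   1  
>  S0   S1  S2 
   S1   S1  S3 
   S2   S4  S2 
   S3   S5  S2 
   S4   S6  S3 
   S5   S6  S7 
   S6   S6  S6 
 * S7   S5  S2 
(> = start, * = accepting)

start=S0; accept=S7; S0-0>S1; S0-1>S2; S1-0>S1; S1-1>S3; S2-0>S4; S2-1>S2; S3-0>S5; S3-1>S2; S4-0>S6; S4-1>S3; S5-0>S6; S5-1>S7; S6-0>S6; S6-1>S6; S7-0>S5; S7-1>S2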